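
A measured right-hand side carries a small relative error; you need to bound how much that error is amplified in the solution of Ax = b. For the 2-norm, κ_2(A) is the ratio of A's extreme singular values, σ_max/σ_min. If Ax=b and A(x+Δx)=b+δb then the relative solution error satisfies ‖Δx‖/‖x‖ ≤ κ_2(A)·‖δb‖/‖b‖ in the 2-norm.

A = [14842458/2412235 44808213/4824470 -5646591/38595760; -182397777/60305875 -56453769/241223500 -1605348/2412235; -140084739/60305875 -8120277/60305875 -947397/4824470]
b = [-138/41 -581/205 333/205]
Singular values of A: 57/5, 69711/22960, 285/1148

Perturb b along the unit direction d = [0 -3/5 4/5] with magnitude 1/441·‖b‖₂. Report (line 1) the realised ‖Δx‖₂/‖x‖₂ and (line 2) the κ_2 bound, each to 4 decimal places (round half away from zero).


from the listed singular values, σ₁ = 57/5, σ_n = 285/1148
condition number: (57/5) ÷ (285/1148) = 45.9200
κ_2(A)·‖δb‖/‖b‖ = 0.1041
solve Ax = b  →  x = [-1.7659 0.9955 11.9341]
‖b‖ = 4.6904, ‖x‖ = 12.1050
with δb = [0.0000 -0.0064 0.0085], A·Δx = δb → ‖Δx‖ = 0.0428
relative error = 0.0035
realised/bound (from unrounded values) ≈ 0.0340

0.0035
0.1041


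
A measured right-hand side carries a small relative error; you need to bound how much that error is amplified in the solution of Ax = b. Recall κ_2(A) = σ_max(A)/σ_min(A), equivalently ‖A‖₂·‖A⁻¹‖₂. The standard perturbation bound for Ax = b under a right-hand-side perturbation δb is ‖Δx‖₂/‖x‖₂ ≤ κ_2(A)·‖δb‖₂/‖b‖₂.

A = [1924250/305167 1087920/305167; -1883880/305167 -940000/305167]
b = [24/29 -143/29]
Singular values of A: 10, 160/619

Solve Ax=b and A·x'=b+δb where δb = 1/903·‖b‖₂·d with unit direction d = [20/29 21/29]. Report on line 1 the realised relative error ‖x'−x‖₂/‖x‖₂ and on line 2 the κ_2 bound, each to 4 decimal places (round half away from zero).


σ_max = 10, σ_min = 160/619
κ = σ_max/σ_min = 10/(160/619) = 38.6875
worst-case relative error ≤ 38.6875 × 1/903 = 0.0428
solve Ax = b  →  x = [5.8147 -10.0526]
‖b‖ = 5.0000, ‖x‖ = 11.6131
re-solving with b+δb shifts x by Δx of norm 0.0214
dividing the unrounded norms, ‖Δx‖/‖x‖ = 0.0018
realised/bound (from unrounded values) ≈ 0.0431

0.0018
0.0428


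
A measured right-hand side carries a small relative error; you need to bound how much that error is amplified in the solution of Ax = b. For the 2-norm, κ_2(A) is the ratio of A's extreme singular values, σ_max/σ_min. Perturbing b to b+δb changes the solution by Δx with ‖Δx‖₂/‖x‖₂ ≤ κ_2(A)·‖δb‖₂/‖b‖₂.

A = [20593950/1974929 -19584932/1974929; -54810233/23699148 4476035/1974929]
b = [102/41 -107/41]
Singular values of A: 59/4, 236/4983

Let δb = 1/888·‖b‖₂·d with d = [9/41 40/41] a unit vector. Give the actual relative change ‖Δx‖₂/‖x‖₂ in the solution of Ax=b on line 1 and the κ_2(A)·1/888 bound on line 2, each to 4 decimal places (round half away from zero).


0.0020
0.3507

largest singular value 59/4, smallest 236/4983
condition number: (59/4) ÷ (236/4983) = 311.4375
bound on ‖Δx‖/‖x‖: κ·ε = 311.4375·1/888 = 0.3507
solve Ax = b  →  x = [-28.9760 -30.7198]
‖b‖₂ = 3.6056 and ‖x‖₂ = 42.2293
with δb = [0.0009 0.0040], A·Δx = δb → ‖Δx‖ = 0.0857
realised ‖Δx‖/‖x‖ = 0.0020
so the bound overstates the realised error by a factor of ≈ 172.7564 (computed from the unrounded values)


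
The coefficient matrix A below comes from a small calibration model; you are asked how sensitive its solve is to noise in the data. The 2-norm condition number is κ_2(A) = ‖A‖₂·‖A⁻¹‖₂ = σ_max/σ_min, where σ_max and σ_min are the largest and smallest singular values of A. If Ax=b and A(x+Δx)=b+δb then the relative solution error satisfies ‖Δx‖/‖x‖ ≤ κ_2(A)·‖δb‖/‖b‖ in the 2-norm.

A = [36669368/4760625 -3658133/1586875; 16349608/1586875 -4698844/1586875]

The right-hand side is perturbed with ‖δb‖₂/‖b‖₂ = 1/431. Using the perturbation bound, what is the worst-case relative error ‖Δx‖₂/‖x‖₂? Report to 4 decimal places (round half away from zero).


0.4418

M = AᵀA = [150017187412096/906542015625 -14584567901176/302180671875; -14584567901176/302180671875 1418442879281/100726890625]. tr(M)=260453077321/1450467225, det(M)=1289671744/1450467225
eigenvalues of AᵀA: λ = (tr ± √(tr²−4·det))/2 = 4489/25, 287296/58018689
κ_2(A) = √(λ_max/λ_min) = √((4489/25) / (287296/58018689)) = 190.4250
perturbation bound = 190.4250·1/431 = 0.4418


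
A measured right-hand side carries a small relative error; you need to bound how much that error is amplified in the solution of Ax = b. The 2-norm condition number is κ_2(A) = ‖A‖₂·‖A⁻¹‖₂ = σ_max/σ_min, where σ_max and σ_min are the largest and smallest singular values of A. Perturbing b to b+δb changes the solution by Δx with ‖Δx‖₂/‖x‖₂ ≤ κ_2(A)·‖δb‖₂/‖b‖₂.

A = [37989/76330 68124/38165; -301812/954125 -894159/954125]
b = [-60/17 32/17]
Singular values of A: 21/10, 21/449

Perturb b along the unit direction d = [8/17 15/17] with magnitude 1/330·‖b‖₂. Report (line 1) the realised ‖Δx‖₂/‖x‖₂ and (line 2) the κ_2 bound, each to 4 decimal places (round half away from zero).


0.1361
0.1361

largest singular value 21/10, smallest 21/449
κ = σ_max/σ_min = (21/10)/(21/449) = 44.9000
worst-case relative error ≤ 44.9000 × 1/330 = 0.1361
solve Ax = b  →  x = [-0.5333 -1.8286]
‖b‖₂ = 4.0000 and ‖x‖₂ = 1.9048
with δb = [0.0057 0.0107], A·Δx = δb → ‖Δx‖ = 0.2592
dividing the unrounded norms, ‖Δx‖/‖x‖ = 0.1361
realised/bound = 1 exactly: the bound is attained for this b and d


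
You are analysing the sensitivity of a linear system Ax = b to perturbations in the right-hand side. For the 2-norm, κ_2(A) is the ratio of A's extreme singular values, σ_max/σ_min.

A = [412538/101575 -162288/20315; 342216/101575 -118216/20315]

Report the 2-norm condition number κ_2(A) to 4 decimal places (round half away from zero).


38.2400

M = AᵀA = [11491975684/412699225 -4296214944/82539845; -4296214944/82539845 1612496704/16507969]. tr(M)=179253956/1428025, det(M)=614656/57121
char-poly roots: 3136/25 and 4900/57121
κ = σ_max/σ_min = (56/5)/(70/239) = 38.2400


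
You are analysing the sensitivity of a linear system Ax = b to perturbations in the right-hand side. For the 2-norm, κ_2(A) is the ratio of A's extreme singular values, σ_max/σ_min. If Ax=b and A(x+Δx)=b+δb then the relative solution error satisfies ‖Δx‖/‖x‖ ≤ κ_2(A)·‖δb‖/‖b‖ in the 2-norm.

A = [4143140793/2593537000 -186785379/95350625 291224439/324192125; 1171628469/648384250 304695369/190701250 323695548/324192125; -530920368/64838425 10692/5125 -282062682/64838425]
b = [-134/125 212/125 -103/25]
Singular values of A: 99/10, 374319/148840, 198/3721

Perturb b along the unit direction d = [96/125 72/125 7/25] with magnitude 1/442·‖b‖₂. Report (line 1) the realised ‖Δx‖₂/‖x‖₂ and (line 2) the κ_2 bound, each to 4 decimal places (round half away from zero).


0.0104
0.4209

largest singular value 99/10, smallest 198/3721
κ_2(A) = (99/10) / (198/3721) = 186.0500
perturbation bound = 186.0500·1/442 = 0.4209
solve Ax = b  →  x = [9.3456 0.6872 -16.3143]
2-norm of b is 4.5826; of x, 18.8141
with δb = [0.0080 0.0060 0.0029], A·Δx = δb → ‖Δx‖ = 0.1948
realised ‖Δx‖/‖x‖ = 0.0104
so the bound overstates the realised error by a factor of ≈ 40.6451 (computed from the unrounded values)


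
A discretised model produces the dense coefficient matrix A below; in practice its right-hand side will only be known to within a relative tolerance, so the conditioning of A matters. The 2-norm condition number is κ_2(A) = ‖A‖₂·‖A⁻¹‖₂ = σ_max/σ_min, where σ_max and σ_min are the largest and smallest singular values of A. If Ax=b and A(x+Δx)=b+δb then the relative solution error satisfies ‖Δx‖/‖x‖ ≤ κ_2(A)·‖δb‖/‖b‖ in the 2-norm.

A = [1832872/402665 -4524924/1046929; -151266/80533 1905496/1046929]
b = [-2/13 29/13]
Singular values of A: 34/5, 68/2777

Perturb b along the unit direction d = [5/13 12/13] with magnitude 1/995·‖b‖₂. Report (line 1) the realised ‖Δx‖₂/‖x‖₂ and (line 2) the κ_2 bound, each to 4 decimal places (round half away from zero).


largest singular value 34/5, smallest 68/2777
condition number: (34/5) ÷ (68/2777) = 277.7000
worst-case relative error ≤ 277.7000 × 1/995 = 0.2791
solve Ax = b  →  x = [56.2221 59.2465]
‖b‖ = 2.2361, ‖x‖ = 81.6766
with δb = [0.0009 0.0021], A·Δx = δb → ‖Δx‖ = 0.0918
dividing the unrounded norms, ‖Δx‖/‖x‖ = 0.0011
tightness: 0.0011 against a bound of 0.2791 (unrounded ratio ≈ 0.0040)

0.0011
0.2791


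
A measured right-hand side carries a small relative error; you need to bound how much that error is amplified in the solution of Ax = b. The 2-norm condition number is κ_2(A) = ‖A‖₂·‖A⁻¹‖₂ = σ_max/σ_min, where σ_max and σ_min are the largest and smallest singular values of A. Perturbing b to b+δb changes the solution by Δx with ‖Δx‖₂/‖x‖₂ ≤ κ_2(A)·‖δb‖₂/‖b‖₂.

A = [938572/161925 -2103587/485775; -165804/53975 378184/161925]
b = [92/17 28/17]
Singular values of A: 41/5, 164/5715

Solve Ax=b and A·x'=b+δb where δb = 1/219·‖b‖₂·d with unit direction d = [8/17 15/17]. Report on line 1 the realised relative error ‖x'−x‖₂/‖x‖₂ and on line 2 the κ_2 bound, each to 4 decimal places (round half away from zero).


largest singular value 41/5, smallest 164/5715
κ_2(A) = (41/5) / (164/5715) = 285.7500
worst-case relative error ≤ 285.7500 × 1/219 = 1.3048
solve Ax = b  →  x = [84.0244 111.2195]
2-norm of b is 5.6569; of x, 139.3911
Δx = A⁻¹·δb where δb = 1/219·5.6569·d; ‖Δx‖ = 0.9001
dividing the unrounded norms, ‖Δx‖/‖x‖ = 0.0065
so the bound overstates the realised error by a factor of ≈ 202.0570 (computed from the unrounded values)

0.0065
1.3048


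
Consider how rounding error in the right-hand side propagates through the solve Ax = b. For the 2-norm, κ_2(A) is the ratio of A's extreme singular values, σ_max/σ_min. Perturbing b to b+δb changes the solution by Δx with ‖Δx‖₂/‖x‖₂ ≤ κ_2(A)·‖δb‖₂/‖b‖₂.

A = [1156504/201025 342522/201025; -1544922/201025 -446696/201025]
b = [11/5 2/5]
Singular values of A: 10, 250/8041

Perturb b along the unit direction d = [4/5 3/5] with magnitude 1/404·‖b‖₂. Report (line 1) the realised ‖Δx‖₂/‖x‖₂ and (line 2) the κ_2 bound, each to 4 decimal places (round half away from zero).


0.0028
0.7961

largest singular value 10, smallest 250/8041
condition number: 10 ÷ (250/8041) = 321.6400
bound on ‖Δx‖/‖x‖: κ·ε = 321.6400·1/404 = 0.7961
solve Ax = b  →  x = [-17.9158 61.7829]
‖b‖ = 2.2361, ‖x‖ = 64.3281
with δb = [0.0044 0.0033], A·Δx = δb → ‖Δx‖ = 0.1780
dividing the unrounded norms, ‖Δx‖/‖x‖ = 0.0028
realised/bound (from unrounded values) ≈ 0.0035


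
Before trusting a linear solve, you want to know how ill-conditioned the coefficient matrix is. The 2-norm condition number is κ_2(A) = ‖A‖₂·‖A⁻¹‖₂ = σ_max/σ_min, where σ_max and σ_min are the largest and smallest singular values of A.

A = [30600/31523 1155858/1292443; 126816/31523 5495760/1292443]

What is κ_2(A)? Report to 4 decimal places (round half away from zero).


67.9375

M = AᵀA = [17018657856/993699529 17861452560/993699529; 17861452560/993699529 18762275844/993699529]. tr(M)=42545700/1181569, det(M)=331776/1181569
λ_max, λ_min = (42545700/1181569 ± √1808568523543824/1396105301761)/2 = 36, 9216/1181569
κ = σ_max/σ_min = 6/(96/1087) = 67.9375


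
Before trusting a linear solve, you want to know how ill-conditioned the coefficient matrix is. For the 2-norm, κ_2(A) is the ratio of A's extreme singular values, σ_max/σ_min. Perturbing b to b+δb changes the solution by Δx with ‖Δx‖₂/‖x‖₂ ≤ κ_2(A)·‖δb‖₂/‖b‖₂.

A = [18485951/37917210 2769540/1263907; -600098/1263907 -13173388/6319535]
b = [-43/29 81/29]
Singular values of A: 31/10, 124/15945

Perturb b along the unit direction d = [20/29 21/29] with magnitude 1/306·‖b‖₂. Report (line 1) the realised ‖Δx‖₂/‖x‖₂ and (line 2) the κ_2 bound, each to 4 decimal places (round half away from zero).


σ_max = 31/10, σ_min = 124/15945
κ = σ_max/σ_min = (31/10)/(124/15945) = 398.6250
worst-case relative error ≤ 398.6250 × 1/306 = 1.3027
solve Ax = b  →  x = [-125.6648 27.2827]
2-norm of b is 3.1623; of x, 128.5924
Δx = A⁻¹·δb where δb = 1/306·3.1623·d; ‖Δx‖ = 1.3289
relative error = 0.0103
realised/bound (from unrounded values) ≈ 0.0079

0.0103
1.3027


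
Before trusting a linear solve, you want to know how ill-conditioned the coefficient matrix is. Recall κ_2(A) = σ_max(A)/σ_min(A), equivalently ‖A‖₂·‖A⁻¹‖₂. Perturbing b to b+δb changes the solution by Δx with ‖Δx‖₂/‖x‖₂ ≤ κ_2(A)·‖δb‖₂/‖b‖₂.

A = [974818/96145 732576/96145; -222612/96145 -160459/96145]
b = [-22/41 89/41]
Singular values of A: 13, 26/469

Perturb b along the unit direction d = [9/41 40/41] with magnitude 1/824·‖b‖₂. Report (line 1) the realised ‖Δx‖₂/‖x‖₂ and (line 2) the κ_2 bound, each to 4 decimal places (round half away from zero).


0.0014
0.2846

from the listed singular values, σ₁ = 13, σ_n = 26/469
condition number: 13 ÷ (26/469) = 234.5000
worst-case relative error ≤ 234.5000 × 1/824 = 0.2846
solve Ax = b  →  x = [-21.7077 28.8154]
‖b‖₂ = 2.2361 and ‖x‖₂ = 36.0770
Δx = A⁻¹·δb where δb = 1/824·2.2361·d; ‖Δx‖ = 0.0490
dividing the unrounded norms, ‖Δx‖/‖x‖ = 0.0014
tightness: 0.0014 against a bound of 0.2846 (unrounded ratio ≈ 0.0048)


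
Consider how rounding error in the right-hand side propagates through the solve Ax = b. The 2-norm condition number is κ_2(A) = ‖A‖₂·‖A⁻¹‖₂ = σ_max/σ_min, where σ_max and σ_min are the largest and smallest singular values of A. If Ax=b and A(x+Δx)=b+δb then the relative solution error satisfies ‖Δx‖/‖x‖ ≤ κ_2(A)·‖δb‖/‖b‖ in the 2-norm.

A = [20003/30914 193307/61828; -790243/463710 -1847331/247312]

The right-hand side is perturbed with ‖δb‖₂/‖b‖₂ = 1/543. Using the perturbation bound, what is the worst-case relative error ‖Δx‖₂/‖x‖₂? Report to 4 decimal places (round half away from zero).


form AᵀA = [2113937873/636174450 3336969599/226195360; 3336969599/226195360 23730848305/361912576] with trace 3337314049/48441600 and determinant 47458321/193766400
eigenvalues of AᵀA: λ = (tr ± √(tr²−4·det))/2 = 6889/100, 6889/1937664
σ_max=√(6889/100)=(83/10), σ_min=√(6889/1937664)=(83/1392) → κ = 139.2000
κ_2(A)·‖δb‖/‖b‖ = 0.2564

0.2564


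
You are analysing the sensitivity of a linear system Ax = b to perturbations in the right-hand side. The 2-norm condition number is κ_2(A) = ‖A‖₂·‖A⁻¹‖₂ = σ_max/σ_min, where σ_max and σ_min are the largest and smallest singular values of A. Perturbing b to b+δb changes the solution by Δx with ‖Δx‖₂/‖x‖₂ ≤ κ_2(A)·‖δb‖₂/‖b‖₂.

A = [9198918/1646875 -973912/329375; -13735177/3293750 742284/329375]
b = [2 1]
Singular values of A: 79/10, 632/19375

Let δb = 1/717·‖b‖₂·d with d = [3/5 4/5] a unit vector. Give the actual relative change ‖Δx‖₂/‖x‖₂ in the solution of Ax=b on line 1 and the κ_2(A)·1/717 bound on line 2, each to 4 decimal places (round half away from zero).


σ_max = 79/10, σ_min = 632/19375
κ = σ_max/σ_min = (79/10)/(632/19375) = 242.1875
worst-case relative error ≤ 242.1875 × 1/717 = 0.3378
solve Ax = b  →  x = [28.9650 54.0404]
‖b‖₂ = 2.2361 and ‖x‖₂ = 61.3134
δb = ε·‖b‖·d = [0.0019 0.0025]; solving A·Δx = δb gives ‖Δx‖ = 0.0956
realised ‖Δx‖/‖x‖ = 0.0016
realised/bound (from unrounded values) ≈ 0.0046

0.0016
0.3378


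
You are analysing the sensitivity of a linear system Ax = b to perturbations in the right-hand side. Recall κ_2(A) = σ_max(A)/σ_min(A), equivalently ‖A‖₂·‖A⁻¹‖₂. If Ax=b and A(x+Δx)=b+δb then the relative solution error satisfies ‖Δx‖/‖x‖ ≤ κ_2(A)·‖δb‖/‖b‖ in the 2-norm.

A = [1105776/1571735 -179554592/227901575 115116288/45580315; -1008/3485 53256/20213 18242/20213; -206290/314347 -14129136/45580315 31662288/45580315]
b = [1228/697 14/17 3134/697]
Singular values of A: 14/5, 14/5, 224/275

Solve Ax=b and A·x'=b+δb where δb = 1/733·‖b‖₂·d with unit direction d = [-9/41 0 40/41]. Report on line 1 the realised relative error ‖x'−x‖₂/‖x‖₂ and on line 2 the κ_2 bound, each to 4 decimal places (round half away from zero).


from the listed singular values, σ₁ = 14/5, σ_n = 224/275
κ_2(A) = (14/5) / (224/275) = 3.4375
perturbation bound = 3.4375·1/733 = 0.0047
solve Ax = b  →  x = [-4.6341 -0.7926 1.7413]
2-norm of b is 4.8990; of x, 5.0135
Δx = A⁻¹·δb where δb = 1/733·4.8990·d; ‖Δx‖ = 0.0082
realised ‖Δx‖/‖x‖ = 0.0016
realised/bound (from unrounded values) ≈ 0.3490

0.0016
0.0047


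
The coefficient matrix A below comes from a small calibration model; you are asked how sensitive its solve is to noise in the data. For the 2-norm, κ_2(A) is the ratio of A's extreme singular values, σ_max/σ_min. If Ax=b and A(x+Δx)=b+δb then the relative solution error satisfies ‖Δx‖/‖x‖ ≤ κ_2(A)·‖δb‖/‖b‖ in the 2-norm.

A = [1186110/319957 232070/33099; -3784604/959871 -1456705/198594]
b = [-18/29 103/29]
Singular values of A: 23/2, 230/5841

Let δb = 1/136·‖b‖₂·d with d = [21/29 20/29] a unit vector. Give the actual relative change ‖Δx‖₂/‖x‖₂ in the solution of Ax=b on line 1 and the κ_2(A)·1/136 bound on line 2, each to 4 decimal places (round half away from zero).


0.0133
2.1474

largest singular value 23/2, smallest 230/5841
κ = σ_max/σ_min = (23/2)/(230/5841) = 292.0500
bound on ‖Δx‖/‖x‖: κ·ε = 292.0500·1/136 = 2.1474
solve Ax = b  →  x = [-44.9386 23.6716]
‖b‖ = 3.6056, ‖x‖ = 50.7920
Δx = A⁻¹·δb where δb = 1/136·3.6056·d; ‖Δx‖ = 0.6733
dividing the unrounded norms, ‖Δx‖/‖x‖ = 0.0133
tightness: 0.0133 against a bound of 2.1474 (unrounded ratio ≈ 0.0062)


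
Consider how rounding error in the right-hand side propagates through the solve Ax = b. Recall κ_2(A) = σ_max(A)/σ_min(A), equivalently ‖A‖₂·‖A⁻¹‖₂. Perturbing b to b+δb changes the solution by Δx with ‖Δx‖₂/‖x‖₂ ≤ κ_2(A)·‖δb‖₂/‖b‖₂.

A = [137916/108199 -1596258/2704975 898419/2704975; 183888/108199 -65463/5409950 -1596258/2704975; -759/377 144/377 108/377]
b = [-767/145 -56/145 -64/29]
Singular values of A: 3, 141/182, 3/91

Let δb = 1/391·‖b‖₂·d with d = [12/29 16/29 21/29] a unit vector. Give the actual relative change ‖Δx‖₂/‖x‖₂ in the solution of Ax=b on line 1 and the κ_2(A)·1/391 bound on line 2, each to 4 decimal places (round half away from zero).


0.0037
0.2327

σ_max = 3, σ_min = 3/91
condition number: 3 ÷ (3/91) = 91.0000
perturbation bound = 91.0000·1/391 = 0.2327
solve Ax = b  →  x = [-26.9593 -91.5428 -75.1110]
‖b‖₂ = 5.7446 and ‖x‖₂ = 121.4436
δb = ε·‖b‖·d = [0.0061 0.0081 0.0106]; solving A·Δx = δb gives ‖Δx‖ = 0.4457
dividing the unrounded norms, ‖Δx‖/‖x‖ = 0.0037
so the bound overstates the realised error by a factor of ≈ 63.4218 (computed from the unrounded values)


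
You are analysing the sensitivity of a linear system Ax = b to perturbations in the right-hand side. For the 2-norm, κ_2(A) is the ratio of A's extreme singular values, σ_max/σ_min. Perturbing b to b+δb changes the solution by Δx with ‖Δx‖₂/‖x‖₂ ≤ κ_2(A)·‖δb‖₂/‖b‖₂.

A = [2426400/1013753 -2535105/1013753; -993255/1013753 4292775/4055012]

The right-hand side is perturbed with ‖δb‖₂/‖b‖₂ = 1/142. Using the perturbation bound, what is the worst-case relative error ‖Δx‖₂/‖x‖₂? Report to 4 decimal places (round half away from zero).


1.1835

AᵀA = [40674393225/6081036361 -170819735625/24324145444; -170819735625/24324145444 717491331225/97296581776]; tr = 1626969825/115691536, det = 50625/7230721
eigenvalues of AᵀA: λ = (tr ± √(tr²−4·det))/2 = 225/16, 3600/7230721
κ = σ_max/σ_min = (15/4)/(60/2689) = 168.0625
worst-case relative error ≤ 168.0625 × 1/142 = 1.1835


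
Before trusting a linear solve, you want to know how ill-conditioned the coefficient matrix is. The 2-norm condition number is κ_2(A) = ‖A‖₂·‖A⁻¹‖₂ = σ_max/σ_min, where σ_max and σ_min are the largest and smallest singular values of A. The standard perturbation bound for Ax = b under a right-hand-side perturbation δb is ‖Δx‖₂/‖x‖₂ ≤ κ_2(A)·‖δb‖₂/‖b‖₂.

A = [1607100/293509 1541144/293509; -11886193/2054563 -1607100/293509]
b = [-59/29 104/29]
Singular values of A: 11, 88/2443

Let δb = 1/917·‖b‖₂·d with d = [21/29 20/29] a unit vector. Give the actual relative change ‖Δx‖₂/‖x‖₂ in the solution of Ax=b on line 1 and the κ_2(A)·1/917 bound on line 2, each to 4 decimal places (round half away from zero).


0.0045
0.3330

largest singular value 11, smallest 88/2443
condition number: 11 ÷ (88/2443) = 305.3750
κ_2(A)·‖δb‖/‖b‖ = 0.3330
solve Ax = b  →  x = [-19.4091 19.8523]
‖b‖ = 4.1231, ‖x‖ = 27.7637
with δb = [0.0033 0.0031], A·Δx = δb → ‖Δx‖ = 0.1248
relative error = 0.0045
realised/bound (from unrounded values) ≈ 0.0135


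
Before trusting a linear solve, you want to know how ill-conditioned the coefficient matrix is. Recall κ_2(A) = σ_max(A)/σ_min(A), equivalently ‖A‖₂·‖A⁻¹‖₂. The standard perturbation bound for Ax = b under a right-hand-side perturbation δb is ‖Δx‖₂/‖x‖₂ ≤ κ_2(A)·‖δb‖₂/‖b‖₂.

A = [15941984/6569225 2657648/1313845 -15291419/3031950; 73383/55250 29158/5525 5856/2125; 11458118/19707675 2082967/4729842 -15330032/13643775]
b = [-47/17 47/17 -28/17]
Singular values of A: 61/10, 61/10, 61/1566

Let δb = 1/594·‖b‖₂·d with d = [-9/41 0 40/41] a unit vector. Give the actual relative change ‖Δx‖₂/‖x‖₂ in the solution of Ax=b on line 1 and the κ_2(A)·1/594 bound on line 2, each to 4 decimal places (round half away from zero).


σ_max = 61/10, σ_min = 61/1566
κ_2(A) = (61/10) / (61/1566) = 156.6000
bound on ‖Δx‖/‖x‖: κ·ε = 156.6000·1/594 = 0.2636
solve Ax = b  →  x = [-22.8559 9.7009 -6.5587]
2-norm of b is 4.2426; of x, 25.6810
with δb = [-0.0016 0.0000 0.0070], A·Δx = δb → ‖Δx‖ = 0.1834
dividing the unrounded norms, ‖Δx‖/‖x‖ = 0.0071
tightness: 0.0071 against a bound of 0.2636 (unrounded ratio ≈ 0.0271)

0.0071
0.2636


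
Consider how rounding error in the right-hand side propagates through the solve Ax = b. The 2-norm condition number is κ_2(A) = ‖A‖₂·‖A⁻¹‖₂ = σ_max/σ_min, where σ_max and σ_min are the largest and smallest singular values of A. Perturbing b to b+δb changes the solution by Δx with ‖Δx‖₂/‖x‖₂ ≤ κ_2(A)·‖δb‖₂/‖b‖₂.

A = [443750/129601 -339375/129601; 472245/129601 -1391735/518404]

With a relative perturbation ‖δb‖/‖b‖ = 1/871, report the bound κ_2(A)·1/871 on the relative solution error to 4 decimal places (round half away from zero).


form AᵀA = [499321525/19971961 -1497777075/79887844; -1497777075/79887844 4494331225/319551376] with trace 12483475625/319551376 and determinant 9765625/79887844
char-poly roots: 625/16 and 62500/19971961
so κ_2 = √((625/16) / (62500/19971961)) = 111.7250
κ_2(A)·‖δb‖/‖b‖ = 0.1283

0.1283


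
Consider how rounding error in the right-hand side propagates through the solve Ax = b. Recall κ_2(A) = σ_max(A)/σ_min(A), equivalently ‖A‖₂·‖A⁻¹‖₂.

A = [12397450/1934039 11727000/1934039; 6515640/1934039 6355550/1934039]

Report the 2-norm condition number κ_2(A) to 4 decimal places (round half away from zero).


form AᵀA = [678720868900/12942930289 646350768000/12942930289; 646350768000/12942930289 615624722500/12942930289] with trace 1539055400/15389929 and determinant 6250000/15389929
solving λ² − 1539055400/15389929·λ + 6250000/15389929 = 0 gives λ = 100, 62500/15389929
σ_max=√100=10, σ_min=√(62500/15389929)=(250/3923) → κ = 156.9200

156.9200


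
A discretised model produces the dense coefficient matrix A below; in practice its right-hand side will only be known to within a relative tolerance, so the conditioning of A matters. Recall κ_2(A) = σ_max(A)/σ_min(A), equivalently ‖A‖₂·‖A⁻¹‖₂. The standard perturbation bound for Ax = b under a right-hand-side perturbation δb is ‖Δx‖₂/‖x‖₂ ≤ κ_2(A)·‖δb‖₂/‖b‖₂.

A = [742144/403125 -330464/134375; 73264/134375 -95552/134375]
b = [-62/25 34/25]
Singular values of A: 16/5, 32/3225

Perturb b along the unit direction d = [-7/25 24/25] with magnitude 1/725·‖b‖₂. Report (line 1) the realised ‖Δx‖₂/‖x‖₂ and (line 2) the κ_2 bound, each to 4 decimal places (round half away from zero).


0.0020
0.4448

largest singular value 16/5, smallest 32/3225
κ_2(A) = (16/5) / (32/3225) = 322.5000
perturbation bound = 322.5000·1/725 = 0.4448
solve Ax = b  →  x = [160.8750 121.4375]
‖b‖₂ = 2.8284 and ‖x‖₂ = 201.5635
with δb = [-0.0011 0.0037], A·Δx = δb → ‖Δx‖ = 0.3932
realised ‖Δx‖/‖x‖ = 0.0020
so the bound overstates the realised error by a factor of ≈ 228.0430 (computed from the unrounded values)


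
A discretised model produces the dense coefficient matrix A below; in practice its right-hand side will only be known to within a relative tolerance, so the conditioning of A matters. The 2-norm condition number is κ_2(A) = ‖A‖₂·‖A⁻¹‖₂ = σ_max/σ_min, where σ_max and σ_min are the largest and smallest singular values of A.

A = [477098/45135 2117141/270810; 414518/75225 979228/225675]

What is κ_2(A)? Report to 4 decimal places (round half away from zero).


AᵀA = [25041484744/176225625 56329465049/528676875; 56329465049/528676875 507187195441/6344122500]; tr = 56347225849/253764900, det = 492884401/63441225
λ_max, λ_min = (56347225849/253764900 ± √3173008632706512572401/64396624472010000)/2 = 22201/100, 88804/2537649
κ_2(A) = √(λ_max/λ_min) = √((22201/100) / (88804/2537649)) = 79.6500

79.6500


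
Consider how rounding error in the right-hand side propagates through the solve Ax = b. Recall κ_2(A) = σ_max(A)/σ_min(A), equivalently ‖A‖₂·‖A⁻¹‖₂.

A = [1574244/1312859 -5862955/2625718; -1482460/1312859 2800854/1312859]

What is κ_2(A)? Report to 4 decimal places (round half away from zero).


form AᵀA = [5559966496/2049463441 -10424512350/2049463441; -10424512350/2049463441 78184748929/8197853764] with trace 347490017/28366276 and determinant 9604/7091569
solving λ² − 347490017/28366276·λ + 9604/7091569 = 0 gives λ = 49/4, 784/7091569
σ_max=√(49/4)=(7/2), σ_min=√(784/7091569)=(28/2663) → κ = 332.8750

332.8750


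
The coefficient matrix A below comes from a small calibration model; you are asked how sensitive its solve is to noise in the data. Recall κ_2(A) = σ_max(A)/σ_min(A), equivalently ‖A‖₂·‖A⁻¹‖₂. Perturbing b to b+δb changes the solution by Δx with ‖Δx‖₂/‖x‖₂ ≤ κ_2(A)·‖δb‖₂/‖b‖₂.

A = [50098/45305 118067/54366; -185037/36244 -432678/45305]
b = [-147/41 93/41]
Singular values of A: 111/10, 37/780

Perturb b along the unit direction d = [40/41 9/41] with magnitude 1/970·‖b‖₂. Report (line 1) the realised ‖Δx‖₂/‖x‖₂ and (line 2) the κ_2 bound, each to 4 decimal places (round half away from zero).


0.0015
0.2412

σ_max = 111/10, σ_min = 37/780
κ_2(A) = (111/10) / (37/780) = 234.0000
κ_2(A)·‖δb‖/‖b‖ = 0.2412
solve Ax = b  →  x = [55.6757 -30.0000]
2-norm of b is 4.2426; of x, 63.2438
with δb = [0.0043 0.0010], A·Δx = δb → ‖Δx‖ = 0.0922
dividing the unrounded norms, ‖Δx‖/‖x‖ = 0.0015
tightness: 0.0015 against a bound of 0.2412 (unrounded ratio ≈ 0.0060)


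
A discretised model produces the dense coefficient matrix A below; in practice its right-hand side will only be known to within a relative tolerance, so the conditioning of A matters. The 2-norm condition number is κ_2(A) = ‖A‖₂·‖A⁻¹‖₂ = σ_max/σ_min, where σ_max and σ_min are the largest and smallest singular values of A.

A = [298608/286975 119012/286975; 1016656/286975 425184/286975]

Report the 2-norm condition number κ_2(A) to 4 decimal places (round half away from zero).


M = AᵀA = [1796409856/131767441 748486080/131767441; 748486080/131767441 311912464/131767441]. tr(M)=12475280/779689, det(M)=4096/779689
solving λ² − 12475280/779689·λ + 4096/779689 = 0 gives λ = 16, 256/779689
κ = σ_max/σ_min = 4/(16/883) = 220.7500

220.7500


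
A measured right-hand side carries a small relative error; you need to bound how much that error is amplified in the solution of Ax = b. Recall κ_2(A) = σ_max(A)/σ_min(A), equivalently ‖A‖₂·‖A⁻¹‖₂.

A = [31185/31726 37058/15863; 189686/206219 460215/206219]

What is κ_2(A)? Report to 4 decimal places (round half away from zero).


273.5000

AᵀA = [366559249/202265284 219915675/50566321; 219915675/50566321 527805901/50566321]; tr = 14661437/1196836, det = 2401/1196836
char-poly roots: 49/4 and 49/299209
so κ_2 = √((49/4) / (49/299209)) = 273.5000


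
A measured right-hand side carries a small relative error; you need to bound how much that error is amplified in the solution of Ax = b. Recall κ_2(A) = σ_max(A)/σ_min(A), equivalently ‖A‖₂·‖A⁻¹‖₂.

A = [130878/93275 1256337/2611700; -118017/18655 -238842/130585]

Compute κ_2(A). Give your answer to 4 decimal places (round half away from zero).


form AᵀA = [217328589/5175625 887319603/72458750; 887319603/72458750 14513136849/4057690000] with trace 295838001/6492304 and determinant 1476225/6492304
char-poly roots: 729/16 and 2025/405769
so κ_2 = √((729/16) / (2025/405769)) = 95.5500

95.5500


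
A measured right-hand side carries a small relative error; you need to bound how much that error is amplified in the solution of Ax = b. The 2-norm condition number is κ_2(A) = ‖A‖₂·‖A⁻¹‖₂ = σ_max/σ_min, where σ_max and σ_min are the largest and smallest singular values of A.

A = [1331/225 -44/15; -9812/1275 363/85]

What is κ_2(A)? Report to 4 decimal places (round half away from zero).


AᵀA = [55138369/585225 -1959232/39015; -1959232/39015 69817/2601]; tr = 245146/2025, det = 14641/2025
solving λ² − 245146/2025·λ + 14641/2025 = 0 gives λ = 121, 121/2025
so κ_2 = √(121 / (121/2025)) = 45.0000

45.0000


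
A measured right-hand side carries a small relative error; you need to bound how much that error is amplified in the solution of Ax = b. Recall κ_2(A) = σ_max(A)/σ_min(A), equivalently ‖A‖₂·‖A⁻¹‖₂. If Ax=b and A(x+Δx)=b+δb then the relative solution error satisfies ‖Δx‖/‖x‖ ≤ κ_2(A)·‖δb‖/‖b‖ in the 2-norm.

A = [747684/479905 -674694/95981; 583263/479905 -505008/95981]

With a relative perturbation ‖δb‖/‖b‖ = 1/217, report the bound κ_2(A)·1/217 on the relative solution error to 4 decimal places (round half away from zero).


1.0788

M = AᵀA = [35969083641/9212352361 -159802077960/9212352361; -159802077960/9212352361 710245073700/9212352361]. tr(M)=443910861/5480281, det(M)=656100/5480281
solving λ² − 443910861/5480281·λ + 656100/5480281 = 0 gives λ = 81, 8100/5480281
σ_max=√81=9, σ_min=√(8100/5480281)=(90/2341) → κ = 234.1000
worst-case relative error ≤ 234.1000 × 1/217 = 1.0788


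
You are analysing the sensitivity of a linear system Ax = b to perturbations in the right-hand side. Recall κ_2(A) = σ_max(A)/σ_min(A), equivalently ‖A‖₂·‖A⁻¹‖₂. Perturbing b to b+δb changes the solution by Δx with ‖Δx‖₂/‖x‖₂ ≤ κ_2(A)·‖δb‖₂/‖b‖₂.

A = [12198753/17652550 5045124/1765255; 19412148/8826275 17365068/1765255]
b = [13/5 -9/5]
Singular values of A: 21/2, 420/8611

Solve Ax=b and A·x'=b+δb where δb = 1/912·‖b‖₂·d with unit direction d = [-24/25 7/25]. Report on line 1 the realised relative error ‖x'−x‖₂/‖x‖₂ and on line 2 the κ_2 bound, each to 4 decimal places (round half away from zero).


σ_max = 21/2, σ_min = 420/8611
κ_2(A) = (21/2) / (420/8611) = 215.2750
κ_2(A)·‖δb‖/‖b‖ = 0.2360
solve Ax = b  →  x = [59.9861 -13.5945]
‖b‖ = 3.1623, ‖x‖ = 61.5072
with δb = [-0.0033 0.0010], A·Δx = δb → ‖Δx‖ = 0.0711
realised ‖Δx‖/‖x‖ = 0.0012
realised/bound (from unrounded values) ≈ 0.0049

0.0012
0.2360


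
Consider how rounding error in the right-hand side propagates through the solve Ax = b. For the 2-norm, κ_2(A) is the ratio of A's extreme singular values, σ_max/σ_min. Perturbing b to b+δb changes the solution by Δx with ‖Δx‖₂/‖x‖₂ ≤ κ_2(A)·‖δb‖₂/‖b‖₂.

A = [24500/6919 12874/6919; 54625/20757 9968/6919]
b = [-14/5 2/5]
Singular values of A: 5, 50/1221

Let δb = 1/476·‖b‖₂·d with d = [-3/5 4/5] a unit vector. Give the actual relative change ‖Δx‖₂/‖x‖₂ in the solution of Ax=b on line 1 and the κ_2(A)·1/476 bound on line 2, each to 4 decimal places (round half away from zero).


0.0030
0.2565

from the listed singular values, σ₁ = 5, σ_n = 50/1221
κ_2(A) = 5 / (50/1221) = 122.1000
worst-case relative error ≤ 122.1000 × 1/476 = 0.2565
solve Ax = b  →  x = [-23.3365 42.9059]
‖b‖ = 2.8284, ‖x‖ = 48.8416
with δb = [-0.0036 0.0048], A·Δx = δb → ‖Δx‖ = 0.1451
dividing the unrounded norms, ‖Δx‖/‖x‖ = 0.0030
realised/bound (from unrounded values) ≈ 0.0116


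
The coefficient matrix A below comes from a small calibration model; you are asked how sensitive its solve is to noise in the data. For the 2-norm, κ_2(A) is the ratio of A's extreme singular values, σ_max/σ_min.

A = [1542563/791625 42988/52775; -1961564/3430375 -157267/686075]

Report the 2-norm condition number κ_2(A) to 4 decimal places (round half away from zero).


M = AᵀA = [698824324561/169451606025 19411431776/11296773735; 19411431776/11296773735 539263241/753118249]. tr(M)=4853009194/1002672225, det(M)=14641/40106889
char-poly roots: 121/25 and 3025/40106889
κ = σ_max/σ_min = (11/5)/(55/6333) = 253.3200

253.3200


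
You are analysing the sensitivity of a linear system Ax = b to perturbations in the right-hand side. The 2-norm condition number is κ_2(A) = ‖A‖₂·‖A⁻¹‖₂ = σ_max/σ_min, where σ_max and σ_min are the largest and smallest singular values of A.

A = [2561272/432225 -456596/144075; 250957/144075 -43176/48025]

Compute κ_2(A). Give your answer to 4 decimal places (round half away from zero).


M = AᵀA = [11403086401/298909521 -2027175080/99636507; -2027175080/99636507 360411856/33212169]. tr(M)=50680945/1034289, det(M)=38416/1034289
λ_max, λ_min = (50680945/1034289 ± √2568399253108129/1069753735521)/2 = 49, 784/1034289
so κ_2 = √(49 / (784/1034289)) = 254.2500

254.2500


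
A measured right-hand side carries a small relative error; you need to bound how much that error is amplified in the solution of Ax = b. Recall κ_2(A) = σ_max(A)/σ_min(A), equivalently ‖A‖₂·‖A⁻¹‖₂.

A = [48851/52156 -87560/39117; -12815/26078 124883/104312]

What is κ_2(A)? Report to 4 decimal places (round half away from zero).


354.0000

M = AᵀA = [10530509/9412624 -75815575/28237872; -75815575/28237872 2183509009/338854464]. tr(M)=15163357/2005056, det(M)=14641/32080896
eigenvalues of AᵀA: λ = (tr ± √(tr²−4·det))/2 = 121/16, 121/2005056
σ_max=√(121/16)=(11/4), σ_min=√(121/2005056)=(11/1416) → κ = 354.0000


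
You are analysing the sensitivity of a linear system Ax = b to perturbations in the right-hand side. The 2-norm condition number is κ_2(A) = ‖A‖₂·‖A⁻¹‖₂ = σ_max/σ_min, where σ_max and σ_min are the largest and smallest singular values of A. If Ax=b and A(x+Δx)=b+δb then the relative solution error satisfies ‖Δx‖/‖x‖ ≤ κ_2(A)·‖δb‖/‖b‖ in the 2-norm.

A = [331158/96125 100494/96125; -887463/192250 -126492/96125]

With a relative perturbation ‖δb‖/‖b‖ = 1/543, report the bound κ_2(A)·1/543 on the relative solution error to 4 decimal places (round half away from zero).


0.2266

M = AᵀA = [49050122409/1478402500 3576315078/369600625; 3576315078/369600625 1043970804/369600625]. tr(M)=85161609/2365444, det(M)=50625/591361
eigenvalues of AᵀA: λ = (tr ± √(tr²−4·det))/2 = 36, 5625/2365444
κ = σ_max/σ_min = 6/(75/1538) = 123.0400
worst-case relative error ≤ 123.0400 × 1/543 = 0.2266


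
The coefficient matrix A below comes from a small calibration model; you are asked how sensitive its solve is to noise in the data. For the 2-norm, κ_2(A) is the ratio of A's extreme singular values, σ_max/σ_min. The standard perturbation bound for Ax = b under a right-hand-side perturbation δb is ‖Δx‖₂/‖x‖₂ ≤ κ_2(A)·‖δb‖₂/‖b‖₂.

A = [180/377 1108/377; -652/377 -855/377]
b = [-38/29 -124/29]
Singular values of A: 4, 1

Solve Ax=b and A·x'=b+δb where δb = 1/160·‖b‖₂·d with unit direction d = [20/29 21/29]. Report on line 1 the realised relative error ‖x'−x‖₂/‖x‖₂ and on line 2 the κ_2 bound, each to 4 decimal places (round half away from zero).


0.0069
0.0250

from the listed singular values, σ₁ = 4, σ_n = 1
κ = σ_max/σ_min = 4/1 = 4.0000
perturbation bound = 4.0000·1/160 = 0.0250
solve Ax = b  →  x = [3.8846 -1.0769]
‖b‖ = 4.4721, ‖x‖ = 4.0311
with δb = [0.0193 0.0202], A·Δx = δb → ‖Δx‖ = 0.0280
realised ‖Δx‖/‖x‖ = 0.0069
tightness: 0.0069 against a bound of 0.0250 (unrounded ratio ≈ 0.2774)


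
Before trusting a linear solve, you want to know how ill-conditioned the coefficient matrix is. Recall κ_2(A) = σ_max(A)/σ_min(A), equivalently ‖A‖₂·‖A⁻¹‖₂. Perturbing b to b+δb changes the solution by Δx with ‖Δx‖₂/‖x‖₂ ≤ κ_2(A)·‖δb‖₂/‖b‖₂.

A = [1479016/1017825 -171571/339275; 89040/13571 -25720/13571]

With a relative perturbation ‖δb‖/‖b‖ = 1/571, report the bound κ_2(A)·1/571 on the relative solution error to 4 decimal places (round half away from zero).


AᵀA = [27830560576/616280625 -2705360056/205426875; -2705360056/205426875 263465561/68475625]; tr = 48322801/986049, det = 313600/986049
solving λ² − 48322801/986049·λ + 313600/986049 = 0 gives λ = 49, 6400/986049
κ_2(A) = √(λ_max/λ_min) = √(49 / (6400/986049)) = 86.8875
bound on ‖Δx‖/‖x‖: κ·ε = 86.8875·1/571 = 0.1522

0.1522


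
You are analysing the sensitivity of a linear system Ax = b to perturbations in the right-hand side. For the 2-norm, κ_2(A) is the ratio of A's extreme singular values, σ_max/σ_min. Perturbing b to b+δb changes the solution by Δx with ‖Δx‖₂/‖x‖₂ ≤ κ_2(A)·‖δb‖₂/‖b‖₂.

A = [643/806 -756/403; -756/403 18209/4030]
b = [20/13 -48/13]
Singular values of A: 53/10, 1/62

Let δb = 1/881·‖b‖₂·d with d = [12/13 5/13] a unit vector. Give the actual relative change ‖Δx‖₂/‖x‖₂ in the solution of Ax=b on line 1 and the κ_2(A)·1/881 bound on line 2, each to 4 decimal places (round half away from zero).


0.3730
0.3730

largest singular value 53/10, smallest 1/62
κ_2(A) = (53/10) / (1/62) = 328.6000
κ_2(A)·‖δb‖/‖b‖ = 0.3730
solve Ax = b  →  x = [0.2903 -0.6967]
2-norm of b is 4.0000; of x, 0.7547
δb = ε·‖b‖·d = [0.0042 0.0017]; solving A·Δx = δb gives ‖Δx‖ = 0.2815
relative error = 0.3730
tightness: 0.3730 against a bound of 0.3730; the bound is attained (ratio 1)
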